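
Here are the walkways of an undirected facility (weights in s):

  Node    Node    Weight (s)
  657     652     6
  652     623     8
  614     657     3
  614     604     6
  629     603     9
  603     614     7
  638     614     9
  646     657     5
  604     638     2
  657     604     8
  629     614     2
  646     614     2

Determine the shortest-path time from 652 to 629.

11 s

Compare a few routes:
652 - 657 - 646 - 614 - 629: 6+5+2+2 = 15
652 - 657 - 604 - 614 - 629: 6+8+6+2 = 22
652 - 657 - 614 - 629: 6+3+2 = 11
The minimum is 11 s via 652 - 657 - 614 - 629.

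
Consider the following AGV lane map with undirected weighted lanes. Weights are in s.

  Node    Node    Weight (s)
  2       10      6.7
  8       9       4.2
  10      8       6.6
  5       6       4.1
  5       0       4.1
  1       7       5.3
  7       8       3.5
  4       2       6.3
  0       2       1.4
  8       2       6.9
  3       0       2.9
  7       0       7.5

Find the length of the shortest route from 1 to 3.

15.7 s

Settle nodes by increasing distance from 1:
1: 0
7: 5.3  (via 1)
8: 8.8  (via 7)
0: 12.8  (via 7)
9: 13  (via 8)
2: 14.2  (via 0)
10: 15.4  (via 8)
3: 15.7  (via 0)
Shortest route: 1–7–0–3 = 15.7 s.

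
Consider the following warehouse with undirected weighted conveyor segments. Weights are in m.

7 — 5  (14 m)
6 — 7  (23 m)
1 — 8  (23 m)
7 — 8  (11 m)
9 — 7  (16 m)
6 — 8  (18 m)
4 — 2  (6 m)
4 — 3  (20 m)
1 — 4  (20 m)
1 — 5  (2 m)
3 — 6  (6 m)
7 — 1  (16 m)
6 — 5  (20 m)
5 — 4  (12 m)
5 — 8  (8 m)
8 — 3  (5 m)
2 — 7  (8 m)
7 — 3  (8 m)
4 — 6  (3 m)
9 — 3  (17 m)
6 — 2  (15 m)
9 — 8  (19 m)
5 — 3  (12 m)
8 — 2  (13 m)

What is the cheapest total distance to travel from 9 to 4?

Candidate routes:
9 → 7 → 3 → 6 → 4: 16+8+6+3 = 33
9 → 7 → 2 → 4: 16+8+6 = 30
9 → 3 → 6 → 4: 17+6+3 = 26
9 → 8 → 3 → 6 → 4: 19+5+6+3 = 33
Cheapest is 9 → 3 → 6 → 4 at 26 m.

26 m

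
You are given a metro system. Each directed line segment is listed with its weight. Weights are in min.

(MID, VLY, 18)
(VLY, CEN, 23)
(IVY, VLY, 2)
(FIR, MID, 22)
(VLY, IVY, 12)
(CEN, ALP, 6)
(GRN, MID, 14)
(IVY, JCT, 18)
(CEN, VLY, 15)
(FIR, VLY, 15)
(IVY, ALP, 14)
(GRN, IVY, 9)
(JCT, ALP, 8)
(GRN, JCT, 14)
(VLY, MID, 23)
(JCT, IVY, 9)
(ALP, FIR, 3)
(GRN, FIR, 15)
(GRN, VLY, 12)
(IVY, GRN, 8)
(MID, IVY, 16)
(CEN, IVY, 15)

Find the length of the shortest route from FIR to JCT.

Settle nodes by increasing distance from FIR:
FIR: 0
VLY: 15  (via FIR)
MID: 22  (via FIR)
IVY: 27  (via VLY)
GRN: 35  (via IVY)
CEN: 38  (via VLY)
ALP: 41  (via IVY)
JCT: 45  (via IVY)
Shortest route: FIR–VLY–IVY–JCT = 45 min.

45 min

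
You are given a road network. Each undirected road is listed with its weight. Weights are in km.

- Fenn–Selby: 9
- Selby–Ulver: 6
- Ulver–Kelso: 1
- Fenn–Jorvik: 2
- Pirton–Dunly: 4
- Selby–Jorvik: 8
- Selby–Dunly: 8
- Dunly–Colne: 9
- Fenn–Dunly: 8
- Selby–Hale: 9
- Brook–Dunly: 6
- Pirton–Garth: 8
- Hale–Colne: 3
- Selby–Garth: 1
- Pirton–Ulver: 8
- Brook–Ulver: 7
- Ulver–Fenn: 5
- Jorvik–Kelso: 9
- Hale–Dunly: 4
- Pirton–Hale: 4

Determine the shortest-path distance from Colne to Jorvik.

17 km

Enumerating some paths:
Colne–Dunly–Fenn–Jorvik: 9+8+2 = 19
Colne–Hale–Dunly–Fenn–Jorvik: 3+4+8+2 = 17
Cheapest is Colne–Hale–Dunly–Fenn–Jorvik at 17 km.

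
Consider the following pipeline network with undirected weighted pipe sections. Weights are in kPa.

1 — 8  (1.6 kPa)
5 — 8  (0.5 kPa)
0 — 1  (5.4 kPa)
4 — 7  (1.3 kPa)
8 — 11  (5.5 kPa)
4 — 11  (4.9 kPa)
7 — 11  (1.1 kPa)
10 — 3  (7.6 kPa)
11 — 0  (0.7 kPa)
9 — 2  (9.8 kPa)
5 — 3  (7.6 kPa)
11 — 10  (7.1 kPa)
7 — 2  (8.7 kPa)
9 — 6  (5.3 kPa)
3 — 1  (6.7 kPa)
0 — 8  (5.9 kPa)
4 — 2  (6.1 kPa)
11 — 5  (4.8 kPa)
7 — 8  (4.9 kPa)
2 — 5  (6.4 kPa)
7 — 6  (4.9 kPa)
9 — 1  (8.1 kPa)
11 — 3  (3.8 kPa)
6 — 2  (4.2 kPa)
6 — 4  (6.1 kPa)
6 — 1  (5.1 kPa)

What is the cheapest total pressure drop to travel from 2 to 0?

9.2 kPa

Candidate routes:
2–7–11–0: 8.7+1.1+0.7 = 10.5
2–4–11–0: 6.1+4.9+0.7 = 11.7
2–6–7–11–0: 4.2+4.9+1.1+0.7 = 10.9
2–4–7–11–0: 6.1+1.3+1.1+0.7 = 9.2
Cheapest is 2–4–7–11–0 at 9.2 kPa.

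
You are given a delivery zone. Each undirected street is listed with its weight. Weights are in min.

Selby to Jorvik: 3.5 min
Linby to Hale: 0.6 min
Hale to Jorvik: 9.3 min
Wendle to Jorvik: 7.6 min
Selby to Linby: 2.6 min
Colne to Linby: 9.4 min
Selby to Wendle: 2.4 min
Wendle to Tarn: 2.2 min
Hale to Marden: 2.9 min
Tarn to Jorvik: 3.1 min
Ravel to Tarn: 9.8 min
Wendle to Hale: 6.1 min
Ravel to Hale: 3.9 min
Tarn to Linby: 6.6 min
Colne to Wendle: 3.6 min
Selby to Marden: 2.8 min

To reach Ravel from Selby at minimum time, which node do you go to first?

Linby

Compare a few routes:
Selby → Wendle → Tarn → Ravel: 2.4+2.2+9.8 = 14.4
Selby → Linby → Hale → Ravel: 2.6+0.6+3.9 = 7.1
Selby → Wendle → Hale → Ravel: 2.4+6.1+3.9 = 12.4
Selby → Marden → Hale → Ravel: 2.8+2.9+3.9 = 9.6
The minimum is 7.1 min via Selby → Linby → Hale → Ravel.
So from Selby the first move is to Linby.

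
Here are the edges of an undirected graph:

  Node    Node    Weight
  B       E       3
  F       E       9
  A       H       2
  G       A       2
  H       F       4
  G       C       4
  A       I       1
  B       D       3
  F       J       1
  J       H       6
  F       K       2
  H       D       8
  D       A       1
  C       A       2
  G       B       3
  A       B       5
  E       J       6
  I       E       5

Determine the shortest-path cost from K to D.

Settle nodes by increasing distance from K:
K: 0
F: 2  (via K)
J: 3  (via F)
H: 6  (via F)
A: 8  (via H)
D: 9  (via A)
Shortest route: K–F–H–A–D = 9.

9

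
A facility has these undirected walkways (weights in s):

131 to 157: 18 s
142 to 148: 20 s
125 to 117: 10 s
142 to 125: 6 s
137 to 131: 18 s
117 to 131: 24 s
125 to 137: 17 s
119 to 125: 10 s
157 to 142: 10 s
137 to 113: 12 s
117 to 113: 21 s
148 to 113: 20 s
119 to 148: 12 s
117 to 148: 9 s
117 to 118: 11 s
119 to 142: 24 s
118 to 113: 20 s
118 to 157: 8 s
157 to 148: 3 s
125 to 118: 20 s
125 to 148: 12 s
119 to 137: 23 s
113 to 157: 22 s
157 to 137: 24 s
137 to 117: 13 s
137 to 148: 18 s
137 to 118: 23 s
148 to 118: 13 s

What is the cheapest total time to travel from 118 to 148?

11 s

Compare a few routes:
118 → 148: 13 = 13
118 → 157 → 148: 8+3 = 11
118 → 117 → 148: 11+9 = 20
The minimum is 11 s via 118 → 157 → 148.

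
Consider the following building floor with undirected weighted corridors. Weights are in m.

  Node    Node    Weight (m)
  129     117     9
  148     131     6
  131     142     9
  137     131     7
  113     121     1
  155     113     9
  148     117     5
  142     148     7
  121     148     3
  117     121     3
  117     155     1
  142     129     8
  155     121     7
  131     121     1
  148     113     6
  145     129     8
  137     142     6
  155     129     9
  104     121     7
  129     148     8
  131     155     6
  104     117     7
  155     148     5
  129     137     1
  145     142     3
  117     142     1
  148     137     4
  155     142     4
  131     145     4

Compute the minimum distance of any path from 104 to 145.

11 m

Enumerating some paths:
104–117–142–145: 7+1+3 = 11
104–121–131–145: 7+1+4 = 12
104–121–117–142–145: 7+3+1+3 = 14
Cheapest is 104–117–142–145 at 11 m.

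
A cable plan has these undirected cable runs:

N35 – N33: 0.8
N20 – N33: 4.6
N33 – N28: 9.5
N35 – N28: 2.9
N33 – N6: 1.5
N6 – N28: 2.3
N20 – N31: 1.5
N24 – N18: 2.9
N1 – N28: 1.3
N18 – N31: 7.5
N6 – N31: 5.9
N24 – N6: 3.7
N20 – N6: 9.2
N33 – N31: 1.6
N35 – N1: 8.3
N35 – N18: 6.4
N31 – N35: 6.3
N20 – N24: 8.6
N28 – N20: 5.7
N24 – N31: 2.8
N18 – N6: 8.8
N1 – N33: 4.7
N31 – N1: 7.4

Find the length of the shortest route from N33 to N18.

7.2

Running Dijkstra from N33:
N33: 0
N35: 0.8  (via N33)
N6: 1.5  (via N33)
N31: 1.6  (via N33)
N20: 3.1  (via N31)
N28: 3.7  (via N35)
N24: 4.4  (via N31)
N1: 4.7  (via N33)
N18: 7.2  (via N35)
Shortest route: N33–N35–N18 = 7.2.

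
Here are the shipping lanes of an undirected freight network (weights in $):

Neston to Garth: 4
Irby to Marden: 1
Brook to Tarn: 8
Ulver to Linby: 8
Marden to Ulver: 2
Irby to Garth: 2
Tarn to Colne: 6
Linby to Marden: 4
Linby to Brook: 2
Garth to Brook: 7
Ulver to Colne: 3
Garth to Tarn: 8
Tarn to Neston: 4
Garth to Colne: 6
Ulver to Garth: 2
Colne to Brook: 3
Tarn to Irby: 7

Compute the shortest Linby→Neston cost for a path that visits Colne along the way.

Best Linby to Colne: Linby → Brook → Colne costing 5
Best Colne to Neston: Colne → Ulver → Garth → Neston costing 9
Total via Colne: 5 + 9 = $14.

$14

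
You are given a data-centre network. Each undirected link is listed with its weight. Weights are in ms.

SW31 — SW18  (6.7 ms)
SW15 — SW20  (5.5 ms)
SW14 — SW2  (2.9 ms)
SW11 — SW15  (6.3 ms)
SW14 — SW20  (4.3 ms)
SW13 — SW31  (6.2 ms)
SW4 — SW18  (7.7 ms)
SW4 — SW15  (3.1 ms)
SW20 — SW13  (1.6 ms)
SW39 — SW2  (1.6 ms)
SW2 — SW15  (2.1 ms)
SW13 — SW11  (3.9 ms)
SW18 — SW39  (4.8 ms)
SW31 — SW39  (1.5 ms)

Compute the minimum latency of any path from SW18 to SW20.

Compare a few routes:
SW18–SW39–SW2–SW14–SW20: 4.8+1.6+2.9+4.3 = 13.6
SW18–SW39–SW2–SW15–SW20: 4.8+1.6+2.1+5.5 = 14
SW18–SW39–SW31–SW13–SW20: 4.8+1.5+6.2+1.6 = 14.1
Cheapest is SW18–SW39–SW2–SW14–SW20 at 13.6 ms.

13.6 ms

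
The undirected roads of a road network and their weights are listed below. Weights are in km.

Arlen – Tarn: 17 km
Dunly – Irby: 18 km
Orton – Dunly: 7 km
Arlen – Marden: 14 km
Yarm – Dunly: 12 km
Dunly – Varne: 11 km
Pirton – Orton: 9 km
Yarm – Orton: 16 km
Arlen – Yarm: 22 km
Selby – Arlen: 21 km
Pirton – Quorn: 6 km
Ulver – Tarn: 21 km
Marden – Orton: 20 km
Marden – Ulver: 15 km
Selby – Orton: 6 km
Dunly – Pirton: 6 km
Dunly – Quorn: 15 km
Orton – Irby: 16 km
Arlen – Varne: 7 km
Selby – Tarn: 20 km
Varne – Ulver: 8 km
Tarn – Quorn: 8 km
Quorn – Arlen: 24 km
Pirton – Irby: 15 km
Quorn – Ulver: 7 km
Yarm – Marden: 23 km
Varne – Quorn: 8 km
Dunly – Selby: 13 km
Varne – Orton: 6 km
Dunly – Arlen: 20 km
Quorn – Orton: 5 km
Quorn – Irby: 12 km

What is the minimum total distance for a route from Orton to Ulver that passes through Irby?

Best Orton to Irby: Orton–Irby costing 16
Best Irby to Ulver: Irby–Quorn–Ulver costing 19
Total via Irby: 16 + 19 = 35 km.

35 km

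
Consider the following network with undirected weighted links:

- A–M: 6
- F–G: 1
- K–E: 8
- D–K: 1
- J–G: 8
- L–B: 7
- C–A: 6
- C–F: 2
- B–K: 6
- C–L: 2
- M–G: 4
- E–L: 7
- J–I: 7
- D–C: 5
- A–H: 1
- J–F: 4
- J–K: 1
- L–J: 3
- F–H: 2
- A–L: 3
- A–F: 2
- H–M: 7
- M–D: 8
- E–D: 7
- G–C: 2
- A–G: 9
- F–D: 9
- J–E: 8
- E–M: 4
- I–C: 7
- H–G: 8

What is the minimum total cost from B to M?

15

Settle nodes by increasing distance from B:
B: 0
K: 6  (via B)
D: 7  (via K)
J: 7  (via K)
L: 7  (via B)
C: 9  (via L)
A: 10  (via L)
F: 11  (via J)
G: 11  (via C)
H: 11  (via A)
E: 14  (via K)
I: 14  (via J)
M: 15  (via D)
Shortest route: B → K → D → M = 15.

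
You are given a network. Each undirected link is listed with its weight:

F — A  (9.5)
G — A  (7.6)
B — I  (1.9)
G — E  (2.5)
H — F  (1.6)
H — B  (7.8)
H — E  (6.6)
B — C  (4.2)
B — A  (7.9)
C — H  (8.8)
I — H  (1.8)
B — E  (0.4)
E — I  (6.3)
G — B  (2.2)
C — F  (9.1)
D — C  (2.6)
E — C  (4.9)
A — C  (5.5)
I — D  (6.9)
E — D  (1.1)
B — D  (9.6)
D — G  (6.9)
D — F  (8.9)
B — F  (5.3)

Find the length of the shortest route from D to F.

6.8

Shortest distances from D:
D: 0
E: 1.1  (via D)
B: 1.5  (via E)
C: 2.6  (via D)
I: 3.4  (via B)
G: 3.6  (via E)
H: 5.2  (via I)
F: 6.8  (via B)
Shortest route: D → E → B → F = 6.8.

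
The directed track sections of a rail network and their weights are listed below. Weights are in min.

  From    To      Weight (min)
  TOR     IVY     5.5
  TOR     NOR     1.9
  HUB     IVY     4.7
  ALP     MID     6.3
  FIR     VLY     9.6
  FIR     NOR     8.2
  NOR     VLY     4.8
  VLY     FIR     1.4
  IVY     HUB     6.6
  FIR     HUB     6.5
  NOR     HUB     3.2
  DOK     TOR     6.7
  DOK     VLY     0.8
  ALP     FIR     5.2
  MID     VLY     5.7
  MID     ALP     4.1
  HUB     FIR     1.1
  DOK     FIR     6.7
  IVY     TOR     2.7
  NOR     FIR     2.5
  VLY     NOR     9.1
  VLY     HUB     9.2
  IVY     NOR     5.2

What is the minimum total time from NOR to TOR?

Settle nodes by increasing distance from NOR:
NOR: 0
FIR: 2.5  (via NOR)
HUB: 3.2  (via NOR)
VLY: 4.8  (via NOR)
IVY: 7.9  (via HUB)
TOR: 10.6  (via IVY)
Shortest route: NOR–HUB–IVY–TOR = 10.6 min.

10.6 min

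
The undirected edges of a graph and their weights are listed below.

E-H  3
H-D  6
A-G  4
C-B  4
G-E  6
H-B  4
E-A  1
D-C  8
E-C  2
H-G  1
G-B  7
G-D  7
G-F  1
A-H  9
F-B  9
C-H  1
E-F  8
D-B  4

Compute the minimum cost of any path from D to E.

9

Compare a few routes:
D–H–E: 6+3 = 9
D–C–E: 8+2 = 10
The minimum is 9 via D–H–E.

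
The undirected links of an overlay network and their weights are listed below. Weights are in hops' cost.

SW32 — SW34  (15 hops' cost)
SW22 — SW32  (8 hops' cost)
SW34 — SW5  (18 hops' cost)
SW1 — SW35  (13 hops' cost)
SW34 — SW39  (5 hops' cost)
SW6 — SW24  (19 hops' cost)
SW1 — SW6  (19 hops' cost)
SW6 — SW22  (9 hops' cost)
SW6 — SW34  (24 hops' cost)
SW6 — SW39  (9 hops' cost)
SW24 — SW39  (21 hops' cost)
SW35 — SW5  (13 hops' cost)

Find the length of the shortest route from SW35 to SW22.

41 hops' cost

Compare a few routes:
SW35–SW5–SW34–SW6–SW22: 13+18+24+9 = 64
SW35–SW1–SW6–SW22: 13+19+9 = 41
SW35–SW5–SW34–SW39–SW6–SW22: 13+18+5+9+9 = 54
SW35–SW5–SW34–SW32–SW22: 13+18+15+8 = 54
Cheapest is SW35–SW1–SW6–SW22 at 41 hops' cost.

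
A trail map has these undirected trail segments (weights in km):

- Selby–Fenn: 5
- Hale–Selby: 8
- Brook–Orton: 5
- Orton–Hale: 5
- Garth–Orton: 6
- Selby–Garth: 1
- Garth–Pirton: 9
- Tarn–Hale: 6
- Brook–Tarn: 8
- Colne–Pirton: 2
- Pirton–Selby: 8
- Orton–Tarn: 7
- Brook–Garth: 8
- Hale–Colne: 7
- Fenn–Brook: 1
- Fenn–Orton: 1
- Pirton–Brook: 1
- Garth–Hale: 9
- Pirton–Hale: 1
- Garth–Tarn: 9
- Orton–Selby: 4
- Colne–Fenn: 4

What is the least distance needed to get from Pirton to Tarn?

Running Dijkstra from Pirton:
Pirton: 0
Hale: 1  (via Pirton)
Brook: 1  (via Pirton)
Fenn: 2  (via Brook)
Colne: 2  (via Pirton)
Orton: 3  (via Fenn)
Tarn: 7  (via Hale)
Shortest route: Pirton–Hale–Tarn = 7 km.

7 km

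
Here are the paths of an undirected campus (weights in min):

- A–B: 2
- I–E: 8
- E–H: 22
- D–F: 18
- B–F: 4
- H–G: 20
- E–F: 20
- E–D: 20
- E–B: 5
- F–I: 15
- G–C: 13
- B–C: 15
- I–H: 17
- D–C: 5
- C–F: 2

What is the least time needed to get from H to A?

29 min

Shortest distances from H:
H: 0
I: 17  (via H)
G: 20  (via H)
E: 22  (via H)
B: 27  (via E)
A: 29  (via B)
Shortest route: H–E–B–A = 29 min.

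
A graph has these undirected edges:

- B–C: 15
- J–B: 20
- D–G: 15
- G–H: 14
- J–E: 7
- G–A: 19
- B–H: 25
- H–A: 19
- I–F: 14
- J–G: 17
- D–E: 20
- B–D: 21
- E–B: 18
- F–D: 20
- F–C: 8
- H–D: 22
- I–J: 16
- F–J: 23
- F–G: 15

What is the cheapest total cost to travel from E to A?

43

Shortest distances from E:
E: 0
J: 7  (via E)
B: 18  (via E)
D: 20  (via E)
I: 23  (via J)
G: 24  (via J)
F: 30  (via J)
C: 33  (via B)
H: 38  (via G)
A: 43  (via G)
Shortest route: E–J–G–A = 43.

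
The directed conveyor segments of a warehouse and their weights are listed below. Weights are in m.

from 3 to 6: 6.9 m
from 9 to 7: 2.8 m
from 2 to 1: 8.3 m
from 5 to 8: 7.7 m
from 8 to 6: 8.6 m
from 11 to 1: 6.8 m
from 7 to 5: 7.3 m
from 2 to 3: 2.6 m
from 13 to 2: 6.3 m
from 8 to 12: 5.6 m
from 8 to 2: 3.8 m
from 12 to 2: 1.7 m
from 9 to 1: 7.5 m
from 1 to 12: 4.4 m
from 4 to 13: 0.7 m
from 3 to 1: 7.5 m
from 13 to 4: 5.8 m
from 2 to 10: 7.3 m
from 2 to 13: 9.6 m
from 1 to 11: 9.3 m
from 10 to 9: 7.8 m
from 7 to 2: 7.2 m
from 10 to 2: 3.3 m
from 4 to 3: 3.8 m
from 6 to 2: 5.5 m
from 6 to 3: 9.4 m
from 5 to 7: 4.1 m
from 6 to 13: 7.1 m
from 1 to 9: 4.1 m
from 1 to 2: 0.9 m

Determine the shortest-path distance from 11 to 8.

Candidate routes:
11 - 1 - 2 - 10 - 9 - 7 - 5 - 8: 6.8+0.9+7.3+7.8+2.8+7.3+7.7 = 40.6
11 - 1 - 12 - 2 - 10 - 9 - 7 - 5 - 8: 6.8+4.4+1.7+7.3+7.8+2.8+7.3+7.7 = 45.8
11 - 1 - 9 - 7 - 5 - 8: 6.8+4.1+2.8+7.3+7.7 = 28.7
The minimum is 28.7 m via 11 - 1 - 9 - 7 - 5 - 8.

28.7 m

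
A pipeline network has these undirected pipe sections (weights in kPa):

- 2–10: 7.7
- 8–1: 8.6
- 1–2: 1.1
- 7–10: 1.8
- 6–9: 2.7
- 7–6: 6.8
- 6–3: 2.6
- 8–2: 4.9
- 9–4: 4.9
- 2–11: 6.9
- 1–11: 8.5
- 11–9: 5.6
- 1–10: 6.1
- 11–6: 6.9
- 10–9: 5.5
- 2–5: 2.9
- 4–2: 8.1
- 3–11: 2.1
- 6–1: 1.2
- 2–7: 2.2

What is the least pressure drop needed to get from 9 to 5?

Running Dijkstra from 9:
9: 0
6: 2.7  (via 9)
1: 3.9  (via 6)
4: 4.9  (via 9)
2: 5  (via 1)
3: 5.3  (via 6)
10: 5.5  (via 9)
11: 5.6  (via 9)
7: 7.2  (via 2)
5: 7.9  (via 2)
Shortest route: 9 → 6 → 1 → 2 → 5 = 7.9 kPa.

7.9 kPa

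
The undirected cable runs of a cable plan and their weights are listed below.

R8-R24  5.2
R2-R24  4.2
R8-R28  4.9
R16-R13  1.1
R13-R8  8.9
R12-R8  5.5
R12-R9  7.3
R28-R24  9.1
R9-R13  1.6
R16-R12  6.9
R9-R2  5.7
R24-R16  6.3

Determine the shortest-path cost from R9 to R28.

15.4

Compare a few routes:
R9–R13–R8–R28: 1.6+8.9+4.9 = 15.4
R9–R12–R8–R28: 7.3+5.5+4.9 = 17.7
Cheapest is R9–R13–R8–R28 at 15.4.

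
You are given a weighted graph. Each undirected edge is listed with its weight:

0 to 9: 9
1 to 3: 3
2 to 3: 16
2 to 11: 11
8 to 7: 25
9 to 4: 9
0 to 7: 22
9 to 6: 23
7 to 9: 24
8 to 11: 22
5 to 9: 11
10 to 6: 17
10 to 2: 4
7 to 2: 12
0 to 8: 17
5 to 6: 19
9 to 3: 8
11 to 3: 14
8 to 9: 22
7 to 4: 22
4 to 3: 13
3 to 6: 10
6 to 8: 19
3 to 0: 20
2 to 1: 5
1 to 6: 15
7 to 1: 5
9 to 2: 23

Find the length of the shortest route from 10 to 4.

Shortest distances from 10:
10: 0
2: 4  (via 10)
1: 9  (via 2)
3: 12  (via 1)
7: 14  (via 1)
11: 15  (via 2)
6: 17  (via 10)
9: 20  (via 3)
4: 25  (via 3)
Shortest route: 10 → 2 → 1 → 3 → 4 = 25.

25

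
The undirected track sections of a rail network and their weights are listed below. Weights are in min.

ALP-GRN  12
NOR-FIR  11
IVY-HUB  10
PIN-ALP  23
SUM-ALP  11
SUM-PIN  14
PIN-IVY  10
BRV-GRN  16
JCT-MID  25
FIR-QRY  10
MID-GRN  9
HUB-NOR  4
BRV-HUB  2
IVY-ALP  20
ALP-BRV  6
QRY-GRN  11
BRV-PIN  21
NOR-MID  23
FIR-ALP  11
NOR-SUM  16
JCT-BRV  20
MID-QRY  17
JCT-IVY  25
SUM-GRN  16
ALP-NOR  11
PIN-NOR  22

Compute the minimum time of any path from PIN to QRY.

Shortest distances from PIN:
PIN: 0
IVY: 10  (via PIN)
SUM: 14  (via PIN)
HUB: 20  (via IVY)
BRV: 21  (via PIN)
NOR: 22  (via PIN)
ALP: 23  (via PIN)
GRN: 30  (via SUM)
FIR: 33  (via NOR)
JCT: 35  (via IVY)
MID: 39  (via GRN)
QRY: 41  (via GRN)
Shortest route: PIN–SUM–GRN–QRY = 41 min.

41 min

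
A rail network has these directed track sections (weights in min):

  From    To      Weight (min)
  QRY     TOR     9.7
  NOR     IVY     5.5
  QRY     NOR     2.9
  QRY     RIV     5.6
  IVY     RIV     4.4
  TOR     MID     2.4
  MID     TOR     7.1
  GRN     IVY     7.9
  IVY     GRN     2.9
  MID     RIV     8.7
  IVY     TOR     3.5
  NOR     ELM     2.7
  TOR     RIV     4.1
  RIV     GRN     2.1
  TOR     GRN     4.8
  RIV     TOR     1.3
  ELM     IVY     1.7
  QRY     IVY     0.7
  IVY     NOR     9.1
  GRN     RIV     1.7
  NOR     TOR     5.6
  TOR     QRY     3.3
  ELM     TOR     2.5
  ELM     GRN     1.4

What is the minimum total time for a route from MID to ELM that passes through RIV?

18.9 min

Shortest MID→RIV: MID → RIV = 8.7
Best RIV to ELM: RIV → TOR → QRY → NOR → ELM costing 10.2
Total via RIV: 8.7 + 10.2 = 18.9 min.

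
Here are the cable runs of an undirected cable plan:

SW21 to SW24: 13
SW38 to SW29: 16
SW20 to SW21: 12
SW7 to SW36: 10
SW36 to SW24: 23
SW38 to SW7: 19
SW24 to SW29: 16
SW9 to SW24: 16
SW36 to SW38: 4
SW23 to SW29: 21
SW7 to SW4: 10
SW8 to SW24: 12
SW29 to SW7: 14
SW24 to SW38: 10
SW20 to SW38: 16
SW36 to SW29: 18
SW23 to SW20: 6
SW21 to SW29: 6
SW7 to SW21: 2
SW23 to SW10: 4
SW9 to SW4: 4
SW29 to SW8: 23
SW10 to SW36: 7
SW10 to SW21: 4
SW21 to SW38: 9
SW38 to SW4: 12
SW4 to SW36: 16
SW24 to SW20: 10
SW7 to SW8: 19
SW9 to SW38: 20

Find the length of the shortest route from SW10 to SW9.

20

Settle nodes by increasing distance from SW10:
SW10: 0
SW23: 4  (via SW10)
SW21: 4  (via SW10)
SW7: 6  (via SW21)
SW36: 7  (via SW10)
SW29: 10  (via SW21)
SW20: 10  (via SW23)
SW38: 11  (via SW36)
SW4: 16  (via SW7)
SW24: 17  (via SW21)
SW9: 20  (via SW4)
Shortest route: SW10 → SW21 → SW7 → SW4 → SW9 = 20.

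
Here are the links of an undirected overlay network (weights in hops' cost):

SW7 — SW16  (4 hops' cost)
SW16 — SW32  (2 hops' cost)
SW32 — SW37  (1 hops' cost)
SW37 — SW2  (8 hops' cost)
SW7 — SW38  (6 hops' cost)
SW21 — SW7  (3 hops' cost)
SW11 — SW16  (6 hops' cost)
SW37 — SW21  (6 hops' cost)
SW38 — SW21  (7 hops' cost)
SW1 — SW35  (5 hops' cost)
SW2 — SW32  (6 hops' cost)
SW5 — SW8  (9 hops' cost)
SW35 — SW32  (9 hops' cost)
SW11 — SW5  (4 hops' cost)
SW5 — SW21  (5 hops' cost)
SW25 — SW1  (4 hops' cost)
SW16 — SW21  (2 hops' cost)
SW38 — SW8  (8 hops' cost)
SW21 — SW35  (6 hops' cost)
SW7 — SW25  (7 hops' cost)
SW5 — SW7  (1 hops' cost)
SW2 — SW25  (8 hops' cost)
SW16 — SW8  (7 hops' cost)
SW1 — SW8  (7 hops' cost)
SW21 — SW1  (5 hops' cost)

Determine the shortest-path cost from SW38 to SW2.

Compare a few routes:
SW38–SW7–SW16–SW32–SW2: 6+4+2+6 = 18
SW38–SW21–SW16–SW32–SW2: 7+2+2+6 = 17
Cheapest is SW38–SW21–SW16–SW32–SW2 at 17 hops' cost.

17 hops' cost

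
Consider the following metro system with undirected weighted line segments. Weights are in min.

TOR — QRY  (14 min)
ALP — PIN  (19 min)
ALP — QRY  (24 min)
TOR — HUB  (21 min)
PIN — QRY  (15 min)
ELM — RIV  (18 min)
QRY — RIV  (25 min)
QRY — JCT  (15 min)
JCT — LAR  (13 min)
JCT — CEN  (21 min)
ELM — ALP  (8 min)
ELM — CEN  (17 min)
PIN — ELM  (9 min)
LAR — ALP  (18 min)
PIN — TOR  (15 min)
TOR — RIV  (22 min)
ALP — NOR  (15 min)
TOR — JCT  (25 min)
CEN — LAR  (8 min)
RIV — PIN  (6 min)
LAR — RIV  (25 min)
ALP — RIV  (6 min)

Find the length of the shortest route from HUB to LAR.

Candidate routes:
HUB–TOR–PIN–RIV–ALP–LAR: 21+15+6+6+18 = 66
HUB–TOR–JCT–LAR: 21+25+13 = 59
HUB–TOR–QRY–JCT–LAR: 21+14+15+13 = 63
The minimum is 59 min via HUB–TOR–JCT–LAR.

59 min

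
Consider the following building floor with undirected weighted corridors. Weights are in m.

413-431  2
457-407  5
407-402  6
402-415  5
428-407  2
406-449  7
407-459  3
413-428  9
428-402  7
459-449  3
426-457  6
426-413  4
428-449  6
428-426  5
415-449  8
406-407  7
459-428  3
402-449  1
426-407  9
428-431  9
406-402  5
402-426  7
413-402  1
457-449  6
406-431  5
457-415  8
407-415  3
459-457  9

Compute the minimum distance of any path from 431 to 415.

8 m

Enumerating some paths:
431 → 413 → 402 → 415: 2+1+5 = 8
431 → 413 → 402 → 449 → 415: 2+1+1+8 = 12
Cheapest is 431 → 413 → 402 → 415 at 8 m.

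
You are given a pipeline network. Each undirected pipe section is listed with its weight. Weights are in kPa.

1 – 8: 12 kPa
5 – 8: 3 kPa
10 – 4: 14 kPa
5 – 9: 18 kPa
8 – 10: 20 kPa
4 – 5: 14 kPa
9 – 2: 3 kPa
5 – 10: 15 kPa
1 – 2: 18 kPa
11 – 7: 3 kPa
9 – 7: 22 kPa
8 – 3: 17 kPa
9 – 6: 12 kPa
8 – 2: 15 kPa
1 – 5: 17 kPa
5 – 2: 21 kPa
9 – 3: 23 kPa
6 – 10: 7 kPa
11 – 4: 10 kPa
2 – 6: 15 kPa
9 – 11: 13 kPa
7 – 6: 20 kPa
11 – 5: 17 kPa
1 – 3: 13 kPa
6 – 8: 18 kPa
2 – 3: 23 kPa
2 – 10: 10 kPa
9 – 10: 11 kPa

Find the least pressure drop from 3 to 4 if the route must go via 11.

Shortest 3→11: 3 → 9 → 11 = 36
Shortest 11→4: 11 → 4 = 10
Total via 11: 36 + 10 = 46 kPa.

46 kPa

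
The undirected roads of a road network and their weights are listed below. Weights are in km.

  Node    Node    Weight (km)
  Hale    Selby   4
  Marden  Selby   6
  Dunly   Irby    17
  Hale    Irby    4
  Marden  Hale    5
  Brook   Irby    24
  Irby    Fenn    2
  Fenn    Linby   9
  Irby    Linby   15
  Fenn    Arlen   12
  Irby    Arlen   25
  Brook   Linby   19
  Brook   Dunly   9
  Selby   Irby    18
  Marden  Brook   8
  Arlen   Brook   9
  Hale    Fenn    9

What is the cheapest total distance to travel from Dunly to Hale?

21 km

Compare a few routes:
Dunly - Irby - Hale: 17+4 = 21
Dunly - Brook - Marden - Hale: 9+8+5 = 22
The minimum is 21 km via Dunly - Irby - Hale.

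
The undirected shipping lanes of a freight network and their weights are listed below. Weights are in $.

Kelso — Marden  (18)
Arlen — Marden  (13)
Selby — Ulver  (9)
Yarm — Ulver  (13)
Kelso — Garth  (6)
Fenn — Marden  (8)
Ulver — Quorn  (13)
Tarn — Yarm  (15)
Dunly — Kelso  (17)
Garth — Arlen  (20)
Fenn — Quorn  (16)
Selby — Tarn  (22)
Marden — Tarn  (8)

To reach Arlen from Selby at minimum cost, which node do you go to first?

Candidate routes:
Selby–Tarn–Marden–Arlen: 22+8+13 = 43
Selby–Ulver–Quorn–Fenn–Marden–Arlen: 9+13+16+8+13 = 59
Selby–Ulver–Yarm–Tarn–Marden–Arlen: 9+13+15+8+13 = 58
Selby–Tarn–Marden–Kelso–Garth–Arlen: 22+8+18+6+20 = 74
Cheapest is Selby–Tarn–Marden–Arlen at $43.
So from Selby the first move is to Tarn.

Tarn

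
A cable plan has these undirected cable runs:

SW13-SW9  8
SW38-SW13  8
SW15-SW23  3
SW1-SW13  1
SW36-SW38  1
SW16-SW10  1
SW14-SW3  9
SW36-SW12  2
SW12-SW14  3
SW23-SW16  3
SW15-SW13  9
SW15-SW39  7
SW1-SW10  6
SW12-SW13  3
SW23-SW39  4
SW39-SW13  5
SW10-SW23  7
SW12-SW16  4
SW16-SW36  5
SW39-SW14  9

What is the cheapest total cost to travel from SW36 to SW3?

14

Running Dijkstra from SW36:
SW36: 0
SW38: 1  (via SW36)
SW12: 2  (via SW36)
SW13: 5  (via SW12)
SW14: 5  (via SW12)
SW16: 5  (via SW36)
SW1: 6  (via SW13)
SW10: 6  (via SW16)
SW23: 8  (via SW16)
SW39: 10  (via SW13)
SW15: 11  (via SW23)
SW9: 13  (via SW13)
SW3: 14  (via SW14)
Shortest route: SW36–SW12–SW14–SW3 = 14.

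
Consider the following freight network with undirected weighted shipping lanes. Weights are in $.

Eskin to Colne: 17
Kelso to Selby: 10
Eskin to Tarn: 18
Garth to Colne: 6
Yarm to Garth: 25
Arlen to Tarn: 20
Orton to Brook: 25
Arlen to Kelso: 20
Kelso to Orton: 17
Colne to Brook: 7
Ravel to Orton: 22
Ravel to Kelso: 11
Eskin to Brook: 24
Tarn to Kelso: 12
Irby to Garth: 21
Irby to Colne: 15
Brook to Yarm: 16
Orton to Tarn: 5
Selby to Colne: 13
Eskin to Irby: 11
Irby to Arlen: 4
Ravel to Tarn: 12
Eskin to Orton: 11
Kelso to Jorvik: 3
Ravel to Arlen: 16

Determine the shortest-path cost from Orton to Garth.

Running Dijkstra from Orton:
Orton: 0
Tarn: 5  (via Orton)
Eskin: 11  (via Orton)
Kelso: 17  (via Orton)
Ravel: 17  (via Tarn)
Jorvik: 20  (via Kelso)
Irby: 22  (via Eskin)
Arlen: 25  (via Tarn)
Brook: 25  (via Orton)
Selby: 27  (via Kelso)
Colne: 28  (via Eskin)
Garth: 34  (via Colne)
Shortest route: Orton → Eskin → Colne → Garth = $34.

$34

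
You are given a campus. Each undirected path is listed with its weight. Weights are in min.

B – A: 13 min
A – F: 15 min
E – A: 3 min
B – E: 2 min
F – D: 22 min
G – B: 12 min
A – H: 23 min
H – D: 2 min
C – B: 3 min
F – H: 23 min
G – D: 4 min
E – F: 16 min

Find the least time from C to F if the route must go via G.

Shortest C→G: C–B–G = 15
Best G to F: G–D–F costing 26
Total via G: 15 + 26 = 41 min.

41 min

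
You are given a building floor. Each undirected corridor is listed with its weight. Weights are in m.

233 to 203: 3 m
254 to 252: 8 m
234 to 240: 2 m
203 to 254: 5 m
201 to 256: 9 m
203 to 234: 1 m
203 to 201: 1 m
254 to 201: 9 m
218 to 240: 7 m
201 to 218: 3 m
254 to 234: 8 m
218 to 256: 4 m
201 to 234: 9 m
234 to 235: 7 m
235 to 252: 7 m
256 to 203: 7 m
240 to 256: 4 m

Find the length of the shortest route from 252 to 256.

20 m

Settle nodes by increasing distance from 252:
252: 0
235: 7  (via 252)
254: 8  (via 252)
203: 13  (via 254)
234: 14  (via 235)
201: 14  (via 203)
240: 16  (via 234)
233: 16  (via 203)
218: 17  (via 201)
256: 20  (via 203)
Shortest route: 252 → 254 → 203 → 256 = 20 m.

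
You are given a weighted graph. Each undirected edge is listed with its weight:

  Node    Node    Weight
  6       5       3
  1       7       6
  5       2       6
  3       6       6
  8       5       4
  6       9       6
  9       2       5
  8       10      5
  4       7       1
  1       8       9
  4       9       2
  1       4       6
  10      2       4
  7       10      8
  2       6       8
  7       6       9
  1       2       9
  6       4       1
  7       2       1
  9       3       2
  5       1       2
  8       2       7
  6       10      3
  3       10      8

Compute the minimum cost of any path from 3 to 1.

10

Compare a few routes:
3–9–4–1: 2+2+6 = 10
3–6–5–1: 6+3+2 = 11
3–9–4–7–1: 2+2+1+6 = 11
3–9–6–5–1: 2+6+3+2 = 13
Cheapest is 3–9–4–1 at 10.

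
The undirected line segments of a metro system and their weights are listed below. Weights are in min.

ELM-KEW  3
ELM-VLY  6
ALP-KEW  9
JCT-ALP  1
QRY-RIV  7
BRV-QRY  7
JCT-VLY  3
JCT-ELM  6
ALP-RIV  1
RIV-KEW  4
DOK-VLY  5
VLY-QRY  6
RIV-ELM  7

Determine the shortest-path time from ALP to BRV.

15 min

Shortest distances from ALP:
ALP: 0
JCT: 1  (via ALP)
RIV: 1  (via ALP)
VLY: 4  (via JCT)
KEW: 5  (via RIV)
ELM: 7  (via JCT)
QRY: 8  (via RIV)
DOK: 9  (via VLY)
BRV: 15  (via QRY)
Shortest route: ALP–RIV–QRY–BRV = 15 min.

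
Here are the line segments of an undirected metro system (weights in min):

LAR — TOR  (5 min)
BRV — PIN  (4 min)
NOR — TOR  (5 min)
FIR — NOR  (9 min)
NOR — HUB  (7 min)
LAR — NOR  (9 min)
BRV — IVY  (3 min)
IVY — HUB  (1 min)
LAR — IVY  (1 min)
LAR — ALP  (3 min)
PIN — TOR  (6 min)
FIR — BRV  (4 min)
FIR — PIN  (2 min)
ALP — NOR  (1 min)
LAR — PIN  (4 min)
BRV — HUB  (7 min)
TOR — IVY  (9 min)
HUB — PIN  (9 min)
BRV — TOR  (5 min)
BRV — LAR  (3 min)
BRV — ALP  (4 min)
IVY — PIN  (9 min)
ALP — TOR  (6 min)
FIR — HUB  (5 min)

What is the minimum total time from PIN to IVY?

5 min

Candidate routes:
PIN–BRV–LAR–IVY: 4+3+1 = 8
PIN–LAR–IVY: 4+1 = 5
PIN–BRV–IVY: 4+3 = 7
The minimum is 5 min via PIN–LAR–IVY.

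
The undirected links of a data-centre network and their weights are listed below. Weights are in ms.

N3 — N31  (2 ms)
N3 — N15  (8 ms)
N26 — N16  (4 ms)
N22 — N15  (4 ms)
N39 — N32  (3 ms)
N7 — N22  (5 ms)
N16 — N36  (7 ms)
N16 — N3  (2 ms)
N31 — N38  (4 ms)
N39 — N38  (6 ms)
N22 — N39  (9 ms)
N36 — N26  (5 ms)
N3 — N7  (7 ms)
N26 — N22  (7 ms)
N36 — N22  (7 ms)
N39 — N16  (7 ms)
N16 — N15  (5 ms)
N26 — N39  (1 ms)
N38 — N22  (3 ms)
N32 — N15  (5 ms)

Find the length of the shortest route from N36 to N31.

11 ms

Enumerating some paths:
N36 → N22 → N38 → N31: 7+3+4 = 14
N36 → N26 → N16 → N3 → N31: 5+4+2+2 = 13
N36 → N16 → N3 → N31: 7+2+2 = 11
Cheapest is N36 → N16 → N3 → N31 at 11 ms.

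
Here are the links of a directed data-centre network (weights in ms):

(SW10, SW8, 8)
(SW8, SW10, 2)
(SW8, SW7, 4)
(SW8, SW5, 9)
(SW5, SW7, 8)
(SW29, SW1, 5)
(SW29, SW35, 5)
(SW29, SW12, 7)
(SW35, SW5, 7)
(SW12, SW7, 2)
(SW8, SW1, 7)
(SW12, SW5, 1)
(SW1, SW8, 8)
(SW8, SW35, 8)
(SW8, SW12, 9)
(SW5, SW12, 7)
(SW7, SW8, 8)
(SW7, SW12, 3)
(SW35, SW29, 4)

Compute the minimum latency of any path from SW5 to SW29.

28 ms

Shortest distances from SW5:
SW5: 0
SW12: 7  (via SW5)
SW7: 8  (via SW5)
SW8: 16  (via SW7)
SW10: 18  (via SW8)
SW1: 23  (via SW8)
SW35: 24  (via SW8)
SW29: 28  (via SW35)
Shortest route: SW5 → SW7 → SW8 → SW35 → SW29 = 28 ms.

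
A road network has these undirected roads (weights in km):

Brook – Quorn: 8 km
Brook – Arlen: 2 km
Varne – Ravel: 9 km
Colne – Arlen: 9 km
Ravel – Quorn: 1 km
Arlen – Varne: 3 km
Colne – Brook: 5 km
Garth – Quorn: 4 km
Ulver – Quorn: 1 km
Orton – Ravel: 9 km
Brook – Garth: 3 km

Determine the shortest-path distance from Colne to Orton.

Running Dijkstra from Colne:
Colne: 0
Brook: 5  (via Colne)
Arlen: 7  (via Brook)
Garth: 8  (via Brook)
Varne: 10  (via Arlen)
Quorn: 12  (via Garth)
Ulver: 13  (via Quorn)
Ravel: 13  (via Quorn)
Orton: 22  (via Ravel)
Shortest route: Colne → Brook → Garth → Quorn → Ravel → Orton = 22 km.

22 km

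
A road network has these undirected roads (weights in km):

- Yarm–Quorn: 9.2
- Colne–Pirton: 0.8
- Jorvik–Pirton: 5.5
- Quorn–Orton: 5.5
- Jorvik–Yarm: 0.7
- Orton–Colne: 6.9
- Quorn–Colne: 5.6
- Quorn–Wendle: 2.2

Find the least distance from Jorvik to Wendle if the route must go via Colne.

14.1 km

Shortest Jorvik→Colne: Jorvik → Pirton → Colne = 6.3
Best Colne to Wendle: Colne → Quorn → Wendle costing 7.8
Total via Colne: 6.3 + 7.8 = 14.1 km.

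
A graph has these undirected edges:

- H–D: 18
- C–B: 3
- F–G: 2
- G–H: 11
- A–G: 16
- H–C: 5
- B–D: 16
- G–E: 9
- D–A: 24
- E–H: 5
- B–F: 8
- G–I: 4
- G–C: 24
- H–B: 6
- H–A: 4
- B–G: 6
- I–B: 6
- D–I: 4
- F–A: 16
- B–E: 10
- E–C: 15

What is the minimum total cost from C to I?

Shortest distances from C:
C: 0
B: 3  (via C)
H: 5  (via C)
A: 9  (via H)
G: 9  (via B)
I: 9  (via B)
Shortest route: C → B → I = 9.

9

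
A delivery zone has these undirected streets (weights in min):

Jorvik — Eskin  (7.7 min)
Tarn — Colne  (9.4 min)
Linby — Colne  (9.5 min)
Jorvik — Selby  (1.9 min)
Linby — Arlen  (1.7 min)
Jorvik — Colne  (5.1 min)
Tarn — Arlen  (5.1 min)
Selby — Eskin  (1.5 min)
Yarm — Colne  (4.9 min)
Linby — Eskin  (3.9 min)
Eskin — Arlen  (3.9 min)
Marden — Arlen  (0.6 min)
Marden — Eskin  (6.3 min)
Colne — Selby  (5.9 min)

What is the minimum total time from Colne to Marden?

11.8 min

Settle nodes by increasing distance from Colne:
Colne: 0
Yarm: 4.9  (via Colne)
Jorvik: 5.1  (via Colne)
Selby: 5.9  (via Colne)
Eskin: 7.4  (via Selby)
Tarn: 9.4  (via Colne)
Linby: 9.5  (via Colne)
Arlen: 11.2  (via Linby)
Marden: 11.8  (via Arlen)
Shortest route: Colne → Linby → Arlen → Marden = 11.8 min.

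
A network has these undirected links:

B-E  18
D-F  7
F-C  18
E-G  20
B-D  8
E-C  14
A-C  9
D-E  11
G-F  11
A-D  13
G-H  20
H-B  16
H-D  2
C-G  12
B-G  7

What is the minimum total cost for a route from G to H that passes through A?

36

Shortest G→A: G–C–A = 21
Best A to H: A–D–H costing 15
Total via A: 21 + 15 = 36.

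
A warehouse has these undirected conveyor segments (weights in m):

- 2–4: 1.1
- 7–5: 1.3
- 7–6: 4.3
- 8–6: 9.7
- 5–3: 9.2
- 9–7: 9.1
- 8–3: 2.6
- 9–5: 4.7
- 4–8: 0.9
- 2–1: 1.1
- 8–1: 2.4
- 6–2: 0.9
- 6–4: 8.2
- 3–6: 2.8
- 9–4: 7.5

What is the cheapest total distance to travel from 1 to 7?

6.3 m

Shortest distances from 1:
1: 0
2: 1.1  (via 1)
6: 2  (via 2)
4: 2.2  (via 2)
8: 2.4  (via 1)
3: 4.8  (via 6)
7: 6.3  (via 6)
Shortest route: 1–2–6–7 = 6.3 m.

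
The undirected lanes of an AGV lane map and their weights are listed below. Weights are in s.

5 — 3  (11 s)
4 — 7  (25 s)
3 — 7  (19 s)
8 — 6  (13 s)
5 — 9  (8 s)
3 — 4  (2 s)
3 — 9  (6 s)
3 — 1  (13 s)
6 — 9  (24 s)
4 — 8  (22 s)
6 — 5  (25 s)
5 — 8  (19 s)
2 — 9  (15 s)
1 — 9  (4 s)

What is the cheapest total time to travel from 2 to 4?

Settle nodes by increasing distance from 2:
2: 0
9: 15  (via 2)
1: 19  (via 9)
3: 21  (via 9)
4: 23  (via 3)
Shortest route: 2–9–3–4 = 23 s.

23 s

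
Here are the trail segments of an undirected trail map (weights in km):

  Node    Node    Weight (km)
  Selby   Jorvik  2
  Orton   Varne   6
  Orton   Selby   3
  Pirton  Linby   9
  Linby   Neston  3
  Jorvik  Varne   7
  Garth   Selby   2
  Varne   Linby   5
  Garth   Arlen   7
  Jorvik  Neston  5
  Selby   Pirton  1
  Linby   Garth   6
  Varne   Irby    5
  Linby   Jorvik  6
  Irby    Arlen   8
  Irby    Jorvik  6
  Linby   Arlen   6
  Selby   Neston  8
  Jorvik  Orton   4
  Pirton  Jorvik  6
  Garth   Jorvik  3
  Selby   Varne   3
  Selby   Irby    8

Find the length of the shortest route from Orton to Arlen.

12 km

Settle nodes by increasing distance from Orton:
Orton: 0
Selby: 3  (via Orton)
Pirton: 4  (via Selby)
Jorvik: 4  (via Orton)
Garth: 5  (via Selby)
Varne: 6  (via Orton)
Neston: 9  (via Jorvik)
Irby: 10  (via Jorvik)
Linby: 10  (via Jorvik)
Arlen: 12  (via Garth)
Shortest route: Orton → Selby → Garth → Arlen = 12 km.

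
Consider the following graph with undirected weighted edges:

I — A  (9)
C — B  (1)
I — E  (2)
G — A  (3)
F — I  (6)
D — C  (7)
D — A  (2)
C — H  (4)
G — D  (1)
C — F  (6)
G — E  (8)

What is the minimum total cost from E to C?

Enumerating some paths:
E → G → D → C: 8+1+7 = 16
E → I → F → C: 2+6+6 = 14
The minimum is 14 via E → I → F → C.

14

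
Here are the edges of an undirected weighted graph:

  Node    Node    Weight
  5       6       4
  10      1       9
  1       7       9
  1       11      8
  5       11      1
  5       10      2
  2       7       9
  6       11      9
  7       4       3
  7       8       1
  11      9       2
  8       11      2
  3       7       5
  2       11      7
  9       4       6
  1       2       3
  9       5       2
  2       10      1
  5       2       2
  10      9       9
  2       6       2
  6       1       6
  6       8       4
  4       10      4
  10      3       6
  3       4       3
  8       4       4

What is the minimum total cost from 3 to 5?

Enumerating some paths:
3–10–2–5: 6+1+2 = 9
3–10–5: 6+2 = 8
3–4–10–5: 3+4+2 = 9
3–7–8–11–5: 5+1+2+1 = 9
The minimum is 8 via 3–10–5.

8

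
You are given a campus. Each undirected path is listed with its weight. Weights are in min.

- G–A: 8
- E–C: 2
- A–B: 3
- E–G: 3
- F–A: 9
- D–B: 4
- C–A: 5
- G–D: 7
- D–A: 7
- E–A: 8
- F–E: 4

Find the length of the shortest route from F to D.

14 min

Settle nodes by increasing distance from F:
F: 0
E: 4  (via F)
C: 6  (via E)
G: 7  (via E)
A: 9  (via F)
B: 12  (via A)
D: 14  (via G)
Shortest route: F–E–G–D = 14 min.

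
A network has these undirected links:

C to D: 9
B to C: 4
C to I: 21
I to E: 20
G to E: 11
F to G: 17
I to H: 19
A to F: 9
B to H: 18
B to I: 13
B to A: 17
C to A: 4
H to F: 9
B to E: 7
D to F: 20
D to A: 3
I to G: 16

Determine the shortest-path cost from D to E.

18

Candidate routes:
D–C–B–E: 9+4+7 = 20
D–A–C–B–E: 3+4+4+7 = 18
The minimum is 18 via D–A–C–B–E.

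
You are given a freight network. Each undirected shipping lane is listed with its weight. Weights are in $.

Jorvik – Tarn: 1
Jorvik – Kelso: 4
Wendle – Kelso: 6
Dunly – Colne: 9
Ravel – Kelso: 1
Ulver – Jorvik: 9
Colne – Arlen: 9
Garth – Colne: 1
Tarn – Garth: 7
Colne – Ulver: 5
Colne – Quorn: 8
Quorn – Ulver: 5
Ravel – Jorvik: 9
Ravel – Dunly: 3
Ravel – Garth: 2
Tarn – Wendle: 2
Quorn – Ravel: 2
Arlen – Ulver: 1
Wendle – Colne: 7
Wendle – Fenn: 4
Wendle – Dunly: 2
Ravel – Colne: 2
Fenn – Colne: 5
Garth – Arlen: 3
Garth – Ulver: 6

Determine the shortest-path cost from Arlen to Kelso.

Settle nodes by increasing distance from Arlen:
Arlen: 0
Ulver: 1  (via Arlen)
Garth: 3  (via Arlen)
Colne: 4  (via Garth)
Ravel: 5  (via Garth)
Kelso: 6  (via Ravel)
Shortest route: Arlen → Garth → Ravel → Kelso = $6.

$6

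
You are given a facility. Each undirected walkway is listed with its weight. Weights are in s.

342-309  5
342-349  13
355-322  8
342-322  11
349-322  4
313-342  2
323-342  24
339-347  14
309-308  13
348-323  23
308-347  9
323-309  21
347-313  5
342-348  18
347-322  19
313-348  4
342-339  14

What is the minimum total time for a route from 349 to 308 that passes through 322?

31 s

Best 349 to 322: 349–322 costing 4
Best 322 to 308: 322–342–313–347–308 costing 27
Total via 322: 4 + 27 = 31 s.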